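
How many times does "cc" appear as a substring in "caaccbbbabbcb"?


Searching for "cc" in "caaccbbbabbcb"
Scanning each position:
  Position 0: "ca" => no
  Position 1: "aa" => no
  Position 2: "ac" => no
  Position 3: "cc" => MATCH
  Position 4: "cb" => no
  Position 5: "bb" => no
  Position 6: "bb" => no
  Position 7: "ba" => no
  Position 8: "ab" => no
  Position 9: "bb" => no
  Position 10: "bc" => no
  Position 11: "cb" => no
Total occurrences: 1

1


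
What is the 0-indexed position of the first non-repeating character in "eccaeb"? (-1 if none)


Input: eccaeb
Character frequencies:
  'a': 1
  'b': 1
  'c': 2
  'e': 2
Scanning left to right for freq == 1:
  Position 0 ('e'): freq=2, skip
  Position 1 ('c'): freq=2, skip
  Position 2 ('c'): freq=2, skip
  Position 3 ('a'): unique! => answer = 3

3


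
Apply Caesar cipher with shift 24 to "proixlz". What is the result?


Caesar cipher: shift "proixlz" by 24
  'p' (pos 15) + 24 = pos 13 = 'n'
  'r' (pos 17) + 24 = pos 15 = 'p'
  'o' (pos 14) + 24 = pos 12 = 'm'
  'i' (pos 8) + 24 = pos 6 = 'g'
  'x' (pos 23) + 24 = pos 21 = 'v'
  'l' (pos 11) + 24 = pos 9 = 'j'
  'z' (pos 25) + 24 = pos 23 = 'x'
Result: npmgvjx

npmgvjx


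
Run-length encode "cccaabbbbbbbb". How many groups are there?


Input: cccaabbbbbbbb
Scanning for consecutive runs:
  Group 1: 'c' x 3 (positions 0-2)
  Group 2: 'a' x 2 (positions 3-4)
  Group 3: 'b' x 8 (positions 5-12)
Total groups: 3

3


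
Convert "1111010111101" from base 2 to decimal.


Input: "1111010111101" in base 2
Positional expansion:
  Digit '1' (value 1) x 2^12 = 4096
  Digit '1' (value 1) x 2^11 = 2048
  Digit '1' (value 1) x 2^10 = 1024
  Digit '1' (value 1) x 2^9 = 512
  Digit '0' (value 0) x 2^8 = 0
  Digit '1' (value 1) x 2^7 = 128
  Digit '0' (value 0) x 2^6 = 0
  Digit '1' (value 1) x 2^5 = 32
  Digit '1' (value 1) x 2^4 = 16
  Digit '1' (value 1) x 2^3 = 8
  Digit '1' (value 1) x 2^2 = 4
  Digit '0' (value 0) x 2^1 = 0
  Digit '1' (value 1) x 2^0 = 1
Sum = 7869

7869


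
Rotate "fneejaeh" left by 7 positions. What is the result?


Input: "fneejaeh", rotate left by 7
First 7 characters: "fneejae"
Remaining characters: "h"
Concatenate remaining + first: "h" + "fneejae" = "hfneejae"

hfneejae


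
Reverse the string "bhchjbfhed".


Input: bhchjbfhed
Reading characters right to left:
  Position 9: 'd'
  Position 8: 'e'
  Position 7: 'h'
  Position 6: 'f'
  Position 5: 'b'
  Position 4: 'j'
  Position 3: 'h'
  Position 2: 'c'
  Position 1: 'h'
  Position 0: 'b'
Reversed: dehfbjhchb

dehfbjhchb


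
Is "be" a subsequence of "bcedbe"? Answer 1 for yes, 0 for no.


Check if "be" is a subsequence of "bcedbe"
Greedy scan:
  Position 0 ('b'): matches sub[0] = 'b'
  Position 1 ('c'): no match needed
  Position 2 ('e'): matches sub[1] = 'e'
  Position 3 ('d'): no match needed
  Position 4 ('b'): no match needed
  Position 5 ('e'): no match needed
All 2 characters matched => is a subsequence

1


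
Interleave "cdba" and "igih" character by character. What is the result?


Interleaving "cdba" and "igih":
  Position 0: 'c' from first, 'i' from second => "ci"
  Position 1: 'd' from first, 'g' from second => "dg"
  Position 2: 'b' from first, 'i' from second => "bi"
  Position 3: 'a' from first, 'h' from second => "ah"
Result: cidgbiah

cidgbiah


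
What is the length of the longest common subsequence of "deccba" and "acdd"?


LCS of "deccba" and "acdd"
DP table:
           a    c    d    d
      0    0    0    0    0
  d   0    0    0    1    1
  e   0    0    0    1    1
  c   0    0    1    1    1
  c   0    0    1    1    1
  b   0    0    1    1    1
  a   0    1    1    1    1
LCS length = dp[6][4] = 1

1


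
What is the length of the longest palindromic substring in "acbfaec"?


Input: "acbfaec"
Checking substrings for palindromes:
  No multi-char palindromic substrings found
Longest palindromic substring: "a" with length 1

1


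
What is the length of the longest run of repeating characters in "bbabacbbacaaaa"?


Input: "bbabacbbacaaaa"
Scanning for longest run:
  Position 1 ('b'): continues run of 'b', length=2
  Position 2 ('a'): new char, reset run to 1
  Position 3 ('b'): new char, reset run to 1
  Position 4 ('a'): new char, reset run to 1
  Position 5 ('c'): new char, reset run to 1
  Position 6 ('b'): new char, reset run to 1
  Position 7 ('b'): continues run of 'b', length=2
  Position 8 ('a'): new char, reset run to 1
  Position 9 ('c'): new char, reset run to 1
  Position 10 ('a'): new char, reset run to 1
  Position 11 ('a'): continues run of 'a', length=2
  Position 12 ('a'): continues run of 'a', length=3
  Position 13 ('a'): continues run of 'a', length=4
Longest run: 'a' with length 4

4


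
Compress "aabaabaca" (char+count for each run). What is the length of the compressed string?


Input: aabaabaca
Runs:
  'a' x 2 => "a2"
  'b' x 1 => "b1"
  'a' x 2 => "a2"
  'b' x 1 => "b1"
  'a' x 1 => "a1"
  'c' x 1 => "c1"
  'a' x 1 => "a1"
Compressed: "a2b1a2b1a1c1a1"
Compressed length: 14

14


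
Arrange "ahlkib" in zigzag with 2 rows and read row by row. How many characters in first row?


Zigzag "ahlkib" into 2 rows:
Placing characters:
  'a' => row 0
  'h' => row 1
  'l' => row 0
  'k' => row 1
  'i' => row 0
  'b' => row 1
Rows:
  Row 0: "ali"
  Row 1: "hkb"
First row length: 3

3


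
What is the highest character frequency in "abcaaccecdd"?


Input: abcaaccecdd
Character counts:
  'a': 3
  'b': 1
  'c': 4
  'd': 2
  'e': 1
Maximum frequency: 4

4


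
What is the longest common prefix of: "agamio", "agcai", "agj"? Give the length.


Words: agamio, agcai, agj
  Position 0: all 'a' => match
  Position 1: all 'g' => match
  Position 2: ('a', 'c', 'j') => mismatch, stop
LCP = "ag" (length 2)

2


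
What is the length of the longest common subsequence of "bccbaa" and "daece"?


LCS of "bccbaa" and "daece"
DP table:
           d    a    e    c    e
      0    0    0    0    0    0
  b   0    0    0    0    0    0
  c   0    0    0    0    1    1
  c   0    0    0    0    1    1
  b   0    0    0    0    1    1
  a   0    0    1    1    1    1
  a   0    0    1    1    1    1
LCS length = dp[6][5] = 1

1


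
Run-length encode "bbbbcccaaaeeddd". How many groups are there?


Input: bbbbcccaaaeeddd
Scanning for consecutive runs:
  Group 1: 'b' x 4 (positions 0-3)
  Group 2: 'c' x 3 (positions 4-6)
  Group 3: 'a' x 3 (positions 7-9)
  Group 4: 'e' x 2 (positions 10-11)
  Group 5: 'd' x 3 (positions 12-14)
Total groups: 5

5


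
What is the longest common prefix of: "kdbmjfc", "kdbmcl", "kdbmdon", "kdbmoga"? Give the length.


Words: kdbmjfc, kdbmcl, kdbmdon, kdbmoga
  Position 0: all 'k' => match
  Position 1: all 'd' => match
  Position 2: all 'b' => match
  Position 3: all 'm' => match
  Position 4: ('j', 'c', 'd', 'o') => mismatch, stop
LCP = "kdbm" (length 4)

4


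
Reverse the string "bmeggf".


Input: bmeggf
Reading characters right to left:
  Position 5: 'f'
  Position 4: 'g'
  Position 3: 'g'
  Position 2: 'e'
  Position 1: 'm'
  Position 0: 'b'
Reversed: fggemb

fggemb


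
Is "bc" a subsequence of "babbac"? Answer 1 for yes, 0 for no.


Check if "bc" is a subsequence of "babbac"
Greedy scan:
  Position 0 ('b'): matches sub[0] = 'b'
  Position 1 ('a'): no match needed
  Position 2 ('b'): no match needed
  Position 3 ('b'): no match needed
  Position 4 ('a'): no match needed
  Position 5 ('c'): matches sub[1] = 'c'
All 2 characters matched => is a subsequence

1


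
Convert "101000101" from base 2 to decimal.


Input: "101000101" in base 2
Positional expansion:
  Digit '1' (value 1) x 2^8 = 256
  Digit '0' (value 0) x 2^7 = 0
  Digit '1' (value 1) x 2^6 = 64
  Digit '0' (value 0) x 2^5 = 0
  Digit '0' (value 0) x 2^4 = 0
  Digit '0' (value 0) x 2^3 = 0
  Digit '1' (value 1) x 2^2 = 4
  Digit '0' (value 0) x 2^1 = 0
  Digit '1' (value 1) x 2^0 = 1
Sum = 325

325


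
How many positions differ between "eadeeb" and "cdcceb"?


Comparing "eadeeb" and "cdcceb" position by position:
  Position 0: 'e' vs 'c' => DIFFER
  Position 1: 'a' vs 'd' => DIFFER
  Position 2: 'd' vs 'c' => DIFFER
  Position 3: 'e' vs 'c' => DIFFER
  Position 4: 'e' vs 'e' => same
  Position 5: 'b' vs 'b' => same
Positions that differ: 4

4


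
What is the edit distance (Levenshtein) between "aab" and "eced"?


Computing edit distance: "aab" -> "eced"
DP table:
           e    c    e    d
      0    1    2    3    4
  a   1    1    2    3    4
  a   2    2    2    3    4
  b   3    3    3    3    4
Edit distance = dp[3][4] = 4

4


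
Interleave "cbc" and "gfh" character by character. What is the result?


Interleaving "cbc" and "gfh":
  Position 0: 'c' from first, 'g' from second => "cg"
  Position 1: 'b' from first, 'f' from second => "bf"
  Position 2: 'c' from first, 'h' from second => "ch"
Result: cgbfch

cgbfch


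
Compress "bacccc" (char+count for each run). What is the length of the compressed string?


Input: bacccc
Runs:
  'b' x 1 => "b1"
  'a' x 1 => "a1"
  'c' x 4 => "c4"
Compressed: "b1a1c4"
Compressed length: 6

6


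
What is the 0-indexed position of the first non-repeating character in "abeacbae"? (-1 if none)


Input: abeacbae
Character frequencies:
  'a': 3
  'b': 2
  'c': 1
  'e': 2
Scanning left to right for freq == 1:
  Position 0 ('a'): freq=3, skip
  Position 1 ('b'): freq=2, skip
  Position 2 ('e'): freq=2, skip
  Position 3 ('a'): freq=3, skip
  Position 4 ('c'): unique! => answer = 4

4


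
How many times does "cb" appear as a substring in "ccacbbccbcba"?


Searching for "cb" in "ccacbbccbcba"
Scanning each position:
  Position 0: "cc" => no
  Position 1: "ca" => no
  Position 2: "ac" => no
  Position 3: "cb" => MATCH
  Position 4: "bb" => no
  Position 5: "bc" => no
  Position 6: "cc" => no
  Position 7: "cb" => MATCH
  Position 8: "bc" => no
  Position 9: "cb" => MATCH
  Position 10: "ba" => no
Total occurrences: 3

3


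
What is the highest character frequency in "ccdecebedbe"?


Input: ccdecebedbe
Character counts:
  'b': 2
  'c': 3
  'd': 2
  'e': 4
Maximum frequency: 4

4


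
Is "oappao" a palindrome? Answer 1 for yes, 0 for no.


Input: oappao
Reversed: oappao
  Compare pos 0 ('o') with pos 5 ('o'): match
  Compare pos 1 ('a') with pos 4 ('a'): match
  Compare pos 2 ('p') with pos 3 ('p'): match
Result: palindrome

1


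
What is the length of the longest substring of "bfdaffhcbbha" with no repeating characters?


Input: "bfdaffhcbbha"
Sliding window (track last position of each char):
  Position 0 ('b'): window [0,0] length 1 -- new best
  Position 1 ('f'): window [0,1] length 2 -- new best
  Position 2 ('d'): window [0,2] length 3 -- new best
  Position 3 ('a'): window [0,3] length 4 -- new best
  Position 4 ('f'): repeat (last at 1), move window start to 2
  Position 4 ('f'): window [2,4] length 3
  Position 5 ('f'): repeat (last at 4), move window start to 5
  Position 5 ('f'): window [5,5] length 1
  Position 6 ('h'): window [5,6] length 2
  Position 7 ('c'): window [5,7] length 3
  Position 8 ('b'): window [5,8] length 4
  Position 9 ('b'): repeat (last at 8), move window start to 9
  Position 9 ('b'): window [9,9] length 1
  Position 10 ('h'): window [9,10] length 2
  Position 11 ('a'): window [9,11] length 3
Longest substring with no repeats: "bfda" with length 4

4


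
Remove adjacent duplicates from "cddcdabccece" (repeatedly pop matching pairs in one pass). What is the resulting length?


Input: cddcdabccece
Stack-based adjacent duplicate removal:
  Read 'c': push. Stack: c
  Read 'd': push. Stack: cd
  Read 'd': matches stack top 'd' => pop. Stack: c
  Read 'c': matches stack top 'c' => pop. Stack: (empty)
  Read 'd': push. Stack: d
  Read 'a': push. Stack: da
  Read 'b': push. Stack: dab
  Read 'c': push. Stack: dabc
  Read 'c': matches stack top 'c' => pop. Stack: dab
  Read 'e': push. Stack: dabe
  Read 'c': push. Stack: dabec
  Read 'e': push. Stack: dabece
Final stack: "dabece" (length 6)

6


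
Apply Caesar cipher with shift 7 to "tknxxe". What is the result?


Caesar cipher: shift "tknxxe" by 7
  't' (pos 19) + 7 = pos 0 = 'a'
  'k' (pos 10) + 7 = pos 17 = 'r'
  'n' (pos 13) + 7 = pos 20 = 'u'
  'x' (pos 23) + 7 = pos 4 = 'e'
  'x' (pos 23) + 7 = pos 4 = 'e'
  'e' (pos 4) + 7 = pos 11 = 'l'
Result: arueel

arueel


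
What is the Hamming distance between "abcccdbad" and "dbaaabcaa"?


Comparing "abcccdbad" and "dbaaabcaa" position by position:
  Position 0: 'a' vs 'd' => differ
  Position 1: 'b' vs 'b' => same
  Position 2: 'c' vs 'a' => differ
  Position 3: 'c' vs 'a' => differ
  Position 4: 'c' vs 'a' => differ
  Position 5: 'd' vs 'b' => differ
  Position 6: 'b' vs 'c' => differ
  Position 7: 'a' vs 'a' => same
  Position 8: 'd' vs 'a' => differ
Total differences (Hamming distance): 7

7


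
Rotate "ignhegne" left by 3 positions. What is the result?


Input: "ignhegne", rotate left by 3
First 3 characters: "ign"
Remaining characters: "hegne"
Concatenate remaining + first: "hegne" + "ign" = "hegneign"

hegneign


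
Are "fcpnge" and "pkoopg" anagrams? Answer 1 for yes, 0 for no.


Strings: "fcpnge", "pkoopg"
Sorted first:  cefgnp
Sorted second: gkoopp
Differ at position 0: 'c' vs 'g' => not anagrams

0


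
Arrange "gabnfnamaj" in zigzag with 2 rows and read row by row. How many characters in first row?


Zigzag "gabnfnamaj" into 2 rows:
Placing characters:
  'g' => row 0
  'a' => row 1
  'b' => row 0
  'n' => row 1
  'f' => row 0
  'n' => row 1
  'a' => row 0
  'm' => row 1
  'a' => row 0
  'j' => row 1
Rows:
  Row 0: "gbfaa"
  Row 1: "annmj"
First row length: 5

5


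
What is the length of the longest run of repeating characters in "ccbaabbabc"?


Input: "ccbaabbabc"
Scanning for longest run:
  Position 1 ('c'): continues run of 'c', length=2
  Position 2 ('b'): new char, reset run to 1
  Position 3 ('a'): new char, reset run to 1
  Position 4 ('a'): continues run of 'a', length=2
  Position 5 ('b'): new char, reset run to 1
  Position 6 ('b'): continues run of 'b', length=2
  Position 7 ('a'): new char, reset run to 1
  Position 8 ('b'): new char, reset run to 1
  Position 9 ('c'): new char, reset run to 1
Longest run: 'c' with length 2

2


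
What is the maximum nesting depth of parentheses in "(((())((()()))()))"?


Input: "(((())((()()))()))"
Tracking depth:
  Position 0 '(': depth becomes 1
  Position 1 '(': depth becomes 2
  Position 2 '(': depth becomes 3
  Position 3 '(': depth becomes 4
  Position 4 ')': depth becomes 3
  Position 5 ')': depth becomes 2
  Position 6 '(': depth becomes 3
  Position 7 '(': depth becomes 4
  Position 8 '(': depth becomes 5
  Position 9 ')': depth becomes 4
  Position 10 '(': depth becomes 5
  Position 11 ')': depth becomes 4
  Position 12 ')': depth becomes 3
  Position 13 ')': depth becomes 2
  Position 14 '(': depth becomes 3
  Position 15 ')': depth becomes 2
  Position 16 ')': depth becomes 1
  Position 17 ')': depth becomes 0
Maximum depth reached: 5

5


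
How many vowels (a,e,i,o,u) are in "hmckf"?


Input: hmckf
Checking each character:
  'h' at position 0: consonant
  'm' at position 1: consonant
  'c' at position 2: consonant
  'k' at position 3: consonant
  'f' at position 4: consonant
Total vowels: 0

0


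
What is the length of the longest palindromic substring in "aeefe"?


Input: "aeefe"
Checking substrings for palindromes:
  [2:5] "efe" (len 3) => palindrome
  [1:3] "ee" (len 2) => palindrome
Longest palindromic substring: "efe" with length 3

3


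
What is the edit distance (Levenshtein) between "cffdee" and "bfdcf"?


Computing edit distance: "cffdee" -> "bfdcf"
DP table:
           b    f    d    c    f
      0    1    2    3    4    5
  c   1    1    2    3    3    4
  f   2    2    1    2    3    3
  f   3    3    2    2    3    3
  d   4    4    3    2    3    4
  e   5    5    4    3    3    4
  e   6    6    5    4    4    4
Edit distance = dp[6][5] = 4

4


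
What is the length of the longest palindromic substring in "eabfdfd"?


Input: "eabfdfd"
Checking substrings for palindromes:
  [3:6] "fdf" (len 3) => palindrome
  [4:7] "dfd" (len 3) => palindrome
Longest palindromic substring: "fdf" with length 3

3


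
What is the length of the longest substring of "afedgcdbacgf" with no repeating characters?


Input: "afedgcdbacgf"
Sliding window (track last position of each char):
  Position 0 ('a'): window [0,0] length 1 -- new best
  Position 1 ('f'): window [0,1] length 2 -- new best
  Position 2 ('e'): window [0,2] length 3 -- new best
  Position 3 ('d'): window [0,3] length 4 -- new best
  Position 4 ('g'): window [0,4] length 5 -- new best
  Position 5 ('c'): window [0,5] length 6 -- new best
  Position 6 ('d'): repeat (last at 3), move window start to 4
  Position 6 ('d'): window [4,6] length 3
  Position 7 ('b'): window [4,7] length 4
  Position 8 ('a'): window [4,8] length 5
  Position 9 ('c'): repeat (last at 5), move window start to 6
  Position 9 ('c'): window [6,9] length 4
  Position 10 ('g'): window [6,10] length 5
  Position 11 ('f'): window [6,11] length 6
Longest substring with no repeats: "afedgc" with length 6

6


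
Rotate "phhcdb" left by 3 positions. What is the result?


Input: "phhcdb", rotate left by 3
First 3 characters: "phh"
Remaining characters: "cdb"
Concatenate remaining + first: "cdb" + "phh" = "cdbphh"

cdbphh


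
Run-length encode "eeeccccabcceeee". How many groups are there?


Input: eeeccccabcceeee
Scanning for consecutive runs:
  Group 1: 'e' x 3 (positions 0-2)
  Group 2: 'c' x 4 (positions 3-6)
  Group 3: 'a' x 1 (positions 7-7)
  Group 4: 'b' x 1 (positions 8-8)
  Group 5: 'c' x 2 (positions 9-10)
  Group 6: 'e' x 4 (positions 11-14)
Total groups: 6

6


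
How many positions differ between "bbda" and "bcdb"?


Comparing "bbda" and "bcdb" position by position:
  Position 0: 'b' vs 'b' => same
  Position 1: 'b' vs 'c' => DIFFER
  Position 2: 'd' vs 'd' => same
  Position 3: 'a' vs 'b' => DIFFER
Positions that differ: 2

2


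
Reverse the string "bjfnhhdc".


Input: bjfnhhdc
Reading characters right to left:
  Position 7: 'c'
  Position 6: 'd'
  Position 5: 'h'
  Position 4: 'h'
  Position 3: 'n'
  Position 2: 'f'
  Position 1: 'j'
  Position 0: 'b'
Reversed: cdhhnfjb

cdhhnfjb


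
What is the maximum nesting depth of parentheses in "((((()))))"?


Input: "((((()))))"
Tracking depth:
  Position 0 '(': depth becomes 1
  Position 1 '(': depth becomes 2
  Position 2 '(': depth becomes 3
  Position 3 '(': depth becomes 4
  Position 4 '(': depth becomes 5
  Position 5 ')': depth becomes 4
  Position 6 ')': depth becomes 3
  Position 7 ')': depth becomes 2
  Position 8 ')': depth becomes 1
  Position 9 ')': depth becomes 0
Maximum depth reached: 5

5


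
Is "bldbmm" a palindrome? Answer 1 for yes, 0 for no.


Input: bldbmm
Reversed: mmbdlb
  Compare pos 0 ('b') with pos 5 ('m'): MISMATCH
  Compare pos 1 ('l') with pos 4 ('m'): MISMATCH
  Compare pos 2 ('d') with pos 3 ('b'): MISMATCH
Result: not a palindrome

0


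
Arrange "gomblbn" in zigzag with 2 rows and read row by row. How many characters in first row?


Zigzag "gomblbn" into 2 rows:
Placing characters:
  'g' => row 0
  'o' => row 1
  'm' => row 0
  'b' => row 1
  'l' => row 0
  'b' => row 1
  'n' => row 0
Rows:
  Row 0: "gmln"
  Row 1: "obb"
First row length: 4

4


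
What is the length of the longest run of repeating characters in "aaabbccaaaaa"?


Input: "aaabbccaaaaa"
Scanning for longest run:
  Position 1 ('a'): continues run of 'a', length=2
  Position 2 ('a'): continues run of 'a', length=3
  Position 3 ('b'): new char, reset run to 1
  Position 4 ('b'): continues run of 'b', length=2
  Position 5 ('c'): new char, reset run to 1
  Position 6 ('c'): continues run of 'c', length=2
  Position 7 ('a'): new char, reset run to 1
  Position 8 ('a'): continues run of 'a', length=2
  Position 9 ('a'): continues run of 'a', length=3
  Position 10 ('a'): continues run of 'a', length=4
  Position 11 ('a'): continues run of 'a', length=5
Longest run: 'a' with length 5

5


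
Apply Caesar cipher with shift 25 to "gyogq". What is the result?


Caesar cipher: shift "gyogq" by 25
  'g' (pos 6) + 25 = pos 5 = 'f'
  'y' (pos 24) + 25 = pos 23 = 'x'
  'o' (pos 14) + 25 = pos 13 = 'n'
  'g' (pos 6) + 25 = pos 5 = 'f'
  'q' (pos 16) + 25 = pos 15 = 'p'
Result: fxnfp

fxnfp


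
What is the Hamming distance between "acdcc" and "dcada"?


Comparing "acdcc" and "dcada" position by position:
  Position 0: 'a' vs 'd' => differ
  Position 1: 'c' vs 'c' => same
  Position 2: 'd' vs 'a' => differ
  Position 3: 'c' vs 'd' => differ
  Position 4: 'c' vs 'a' => differ
Total differences (Hamming distance): 4

4


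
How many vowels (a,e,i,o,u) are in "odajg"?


Input: odajg
Checking each character:
  'o' at position 0: vowel (running total: 1)
  'd' at position 1: consonant
  'a' at position 2: vowel (running total: 2)
  'j' at position 3: consonant
  'g' at position 4: consonant
Total vowels: 2

2


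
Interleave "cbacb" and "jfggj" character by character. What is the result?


Interleaving "cbacb" and "jfggj":
  Position 0: 'c' from first, 'j' from second => "cj"
  Position 1: 'b' from first, 'f' from second => "bf"
  Position 2: 'a' from first, 'g' from second => "ag"
  Position 3: 'c' from first, 'g' from second => "cg"
  Position 4: 'b' from first, 'j' from second => "bj"
Result: cjbfagcgbj

cjbfagcgbj


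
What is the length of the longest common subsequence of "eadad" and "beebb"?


LCS of "eadad" and "beebb"
DP table:
           b    e    e    b    b
      0    0    0    0    0    0
  e   0    0    1    1    1    1
  a   0    0    1    1    1    1
  d   0    0    1    1    1    1
  a   0    0    1    1    1    1
  d   0    0    1    1    1    1
LCS length = dp[5][5] = 1

1


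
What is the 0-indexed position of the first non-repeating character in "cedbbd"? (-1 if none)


Input: cedbbd
Character frequencies:
  'b': 2
  'c': 1
  'd': 2
  'e': 1
Scanning left to right for freq == 1:
  Position 0 ('c'): unique! => answer = 0

0


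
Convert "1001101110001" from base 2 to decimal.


Input: "1001101110001" in base 2
Positional expansion:
  Digit '1' (value 1) x 2^12 = 4096
  Digit '0' (value 0) x 2^11 = 0
  Digit '0' (value 0) x 2^10 = 0
  Digit '1' (value 1) x 2^9 = 512
  Digit '1' (value 1) x 2^8 = 256
  Digit '0' (value 0) x 2^7 = 0
  Digit '1' (value 1) x 2^6 = 64
  Digit '1' (value 1) x 2^5 = 32
  Digit '1' (value 1) x 2^4 = 16
  Digit '0' (value 0) x 2^3 = 0
  Digit '0' (value 0) x 2^2 = 0
  Digit '0' (value 0) x 2^1 = 0
  Digit '1' (value 1) x 2^0 = 1
Sum = 4977

4977


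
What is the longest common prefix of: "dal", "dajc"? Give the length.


Words: dal, dajc
  Position 0: all 'd' => match
  Position 1: all 'a' => match
  Position 2: ('l', 'j') => mismatch, stop
LCP = "da" (length 2)

2


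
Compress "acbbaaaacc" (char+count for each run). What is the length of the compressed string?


Input: acbbaaaacc
Runs:
  'a' x 1 => "a1"
  'c' x 1 => "c1"
  'b' x 2 => "b2"
  'a' x 4 => "a4"
  'c' x 2 => "c2"
Compressed: "a1c1b2a4c2"
Compressed length: 10

10


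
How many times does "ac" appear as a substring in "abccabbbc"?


Searching for "ac" in "abccabbbc"
Scanning each position:
  Position 0: "ab" => no
  Position 1: "bc" => no
  Position 2: "cc" => no
  Position 3: "ca" => no
  Position 4: "ab" => no
  Position 5: "bb" => no
  Position 6: "bb" => no
  Position 7: "bc" => no
Total occurrences: 0

0


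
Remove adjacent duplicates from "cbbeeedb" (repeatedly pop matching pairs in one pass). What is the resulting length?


Input: cbbeeedb
Stack-based adjacent duplicate removal:
  Read 'c': push. Stack: c
  Read 'b': push. Stack: cb
  Read 'b': matches stack top 'b' => pop. Stack: c
  Read 'e': push. Stack: ce
  Read 'e': matches stack top 'e' => pop. Stack: c
  Read 'e': push. Stack: ce
  Read 'd': push. Stack: ced
  Read 'b': push. Stack: cedb
Final stack: "cedb" (length 4)

4


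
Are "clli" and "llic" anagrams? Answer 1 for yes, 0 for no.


Strings: "clli", "llic"
Sorted first:  cill
Sorted second: cill
Sorted forms match => anagrams

1


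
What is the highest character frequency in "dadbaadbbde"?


Input: dadbaadbbde
Character counts:
  'a': 3
  'b': 3
  'd': 4
  'e': 1
Maximum frequency: 4

4


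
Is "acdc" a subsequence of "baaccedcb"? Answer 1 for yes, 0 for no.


Check if "acdc" is a subsequence of "baaccedcb"
Greedy scan:
  Position 0 ('b'): no match needed
  Position 1 ('a'): matches sub[0] = 'a'
  Position 2 ('a'): no match needed
  Position 3 ('c'): matches sub[1] = 'c'
  Position 4 ('c'): no match needed
  Position 5 ('e'): no match needed
  Position 6 ('d'): matches sub[2] = 'd'
  Position 7 ('c'): matches sub[3] = 'c'
  Position 8 ('b'): no match needed
All 4 characters matched => is a subsequence

1


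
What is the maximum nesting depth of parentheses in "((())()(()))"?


Input: "((())()(()))"
Tracking depth:
  Position 0 '(': depth becomes 1
  Position 1 '(': depth becomes 2
  Position 2 '(': depth becomes 3
  Position 3 ')': depth becomes 2
  Position 4 ')': depth becomes 1
  Position 5 '(': depth becomes 2
  Position 6 ')': depth becomes 1
  Position 7 '(': depth becomes 2
  Position 8 '(': depth becomes 3
  Position 9 ')': depth becomes 2
  Position 10 ')': depth becomes 1
  Position 11 ')': depth becomes 0
Maximum depth reached: 3

3


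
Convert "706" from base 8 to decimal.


Input: "706" in base 8
Positional expansion:
  Digit '7' (value 7) x 8^2 = 448
  Digit '0' (value 0) x 8^1 = 0
  Digit '6' (value 6) x 8^0 = 6
Sum = 454

454


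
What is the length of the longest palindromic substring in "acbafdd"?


Input: "acbafdd"
Checking substrings for palindromes:
  [5:7] "dd" (len 2) => palindrome
Longest palindromic substring: "dd" with length 2

2


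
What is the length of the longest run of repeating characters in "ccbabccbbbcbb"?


Input: "ccbabccbbbcbb"
Scanning for longest run:
  Position 1 ('c'): continues run of 'c', length=2
  Position 2 ('b'): new char, reset run to 1
  Position 3 ('a'): new char, reset run to 1
  Position 4 ('b'): new char, reset run to 1
  Position 5 ('c'): new char, reset run to 1
  Position 6 ('c'): continues run of 'c', length=2
  Position 7 ('b'): new char, reset run to 1
  Position 8 ('b'): continues run of 'b', length=2
  Position 9 ('b'): continues run of 'b', length=3
  Position 10 ('c'): new char, reset run to 1
  Position 11 ('b'): new char, reset run to 1
  Position 12 ('b'): continues run of 'b', length=2
Longest run: 'b' with length 3

3


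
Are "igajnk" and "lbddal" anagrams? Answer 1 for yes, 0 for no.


Strings: "igajnk", "lbddal"
Sorted first:  agijkn
Sorted second: abddll
Differ at position 1: 'g' vs 'b' => not anagrams

0


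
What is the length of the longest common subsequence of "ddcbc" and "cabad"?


LCS of "ddcbc" and "cabad"
DP table:
           c    a    b    a    d
      0    0    0    0    0    0
  d   0    0    0    0    0    1
  d   0    0    0    0    0    1
  c   0    1    1    1    1    1
  b   0    1    1    2    2    2
  c   0    1    1    2    2    2
LCS length = dp[5][5] = 2

2


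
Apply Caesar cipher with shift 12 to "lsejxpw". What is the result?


Caesar cipher: shift "lsejxpw" by 12
  'l' (pos 11) + 12 = pos 23 = 'x'
  's' (pos 18) + 12 = pos 4 = 'e'
  'e' (pos 4) + 12 = pos 16 = 'q'
  'j' (pos 9) + 12 = pos 21 = 'v'
  'x' (pos 23) + 12 = pos 9 = 'j'
  'p' (pos 15) + 12 = pos 1 = 'b'
  'w' (pos 22) + 12 = pos 8 = 'i'
Result: xeqvjbi

xeqvjbi


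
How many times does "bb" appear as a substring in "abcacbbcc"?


Searching for "bb" in "abcacbbcc"
Scanning each position:
  Position 0: "ab" => no
  Position 1: "bc" => no
  Position 2: "ca" => no
  Position 3: "ac" => no
  Position 4: "cb" => no
  Position 5: "bb" => MATCH
  Position 6: "bc" => no
  Position 7: "cc" => no
Total occurrences: 1

1


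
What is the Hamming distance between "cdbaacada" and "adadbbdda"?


Comparing "cdbaacada" and "adadbbdda" position by position:
  Position 0: 'c' vs 'a' => differ
  Position 1: 'd' vs 'd' => same
  Position 2: 'b' vs 'a' => differ
  Position 3: 'a' vs 'd' => differ
  Position 4: 'a' vs 'b' => differ
  Position 5: 'c' vs 'b' => differ
  Position 6: 'a' vs 'd' => differ
  Position 7: 'd' vs 'd' => same
  Position 8: 'a' vs 'a' => same
Total differences (Hamming distance): 6

6


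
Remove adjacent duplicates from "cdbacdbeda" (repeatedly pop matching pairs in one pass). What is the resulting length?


Input: cdbacdbeda
Stack-based adjacent duplicate removal:
  Read 'c': push. Stack: c
  Read 'd': push. Stack: cd
  Read 'b': push. Stack: cdb
  Read 'a': push. Stack: cdba
  Read 'c': push. Stack: cdbac
  Read 'd': push. Stack: cdbacd
  Read 'b': push. Stack: cdbacdb
  Read 'e': push. Stack: cdbacdbe
  Read 'd': push. Stack: cdbacdbed
  Read 'a': push. Stack: cdbacdbeda
Final stack: "cdbacdbeda" (length 10)

10


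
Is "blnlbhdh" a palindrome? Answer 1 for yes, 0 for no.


Input: blnlbhdh
Reversed: hdhblnlb
  Compare pos 0 ('b') with pos 7 ('h'): MISMATCH
  Compare pos 1 ('l') with pos 6 ('d'): MISMATCH
  Compare pos 2 ('n') with pos 5 ('h'): MISMATCH
  Compare pos 3 ('l') with pos 4 ('b'): MISMATCH
Result: not a palindrome

0


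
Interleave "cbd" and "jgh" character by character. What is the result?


Interleaving "cbd" and "jgh":
  Position 0: 'c' from first, 'j' from second => "cj"
  Position 1: 'b' from first, 'g' from second => "bg"
  Position 2: 'd' from first, 'h' from second => "dh"
Result: cjbgdh

cjbgdh


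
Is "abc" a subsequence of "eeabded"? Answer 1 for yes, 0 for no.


Check if "abc" is a subsequence of "eeabded"
Greedy scan:
  Position 0 ('e'): no match needed
  Position 1 ('e'): no match needed
  Position 2 ('a'): matches sub[0] = 'a'
  Position 3 ('b'): matches sub[1] = 'b'
  Position 4 ('d'): no match needed
  Position 5 ('e'): no match needed
  Position 6 ('d'): no match needed
Only matched 2/3 characters => not a subsequence

0


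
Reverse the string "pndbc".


Input: pndbc
Reading characters right to left:
  Position 4: 'c'
  Position 3: 'b'
  Position 2: 'd'
  Position 1: 'n'
  Position 0: 'p'
Reversed: cbdnp

cbdnp


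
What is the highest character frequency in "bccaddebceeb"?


Input: bccaddebceeb
Character counts:
  'a': 1
  'b': 3
  'c': 3
  'd': 2
  'e': 3
Maximum frequency: 3

3


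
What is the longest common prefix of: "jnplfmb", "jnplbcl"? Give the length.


Words: jnplfmb, jnplbcl
  Position 0: all 'j' => match
  Position 1: all 'n' => match
  Position 2: all 'p' => match
  Position 3: all 'l' => match
  Position 4: ('f', 'b') => mismatch, stop
LCP = "jnpl" (length 4)

4


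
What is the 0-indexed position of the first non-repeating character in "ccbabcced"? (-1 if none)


Input: ccbabcced
Character frequencies:
  'a': 1
  'b': 2
  'c': 4
  'd': 1
  'e': 1
Scanning left to right for freq == 1:
  Position 0 ('c'): freq=4, skip
  Position 1 ('c'): freq=4, skip
  Position 2 ('b'): freq=2, skip
  Position 3 ('a'): unique! => answer = 3

3


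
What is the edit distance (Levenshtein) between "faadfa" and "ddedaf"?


Computing edit distance: "faadfa" -> "ddedaf"
DP table:
           d    d    e    d    a    f
      0    1    2    3    4    5    6
  f   1    1    2    3    4    5    5
  a   2    2    2    3    4    4    5
  a   3    3    3    3    4    4    5
  d   4    3    3    4    3    4    5
  f   5    4    4    4    4    4    4
  a   6    5    5    5    5    4    5
Edit distance = dp[6][6] = 5

5


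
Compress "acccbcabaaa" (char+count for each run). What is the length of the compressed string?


Input: acccbcabaaa
Runs:
  'a' x 1 => "a1"
  'c' x 3 => "c3"
  'b' x 1 => "b1"
  'c' x 1 => "c1"
  'a' x 1 => "a1"
  'b' x 1 => "b1"
  'a' x 3 => "a3"
Compressed: "a1c3b1c1a1b1a3"
Compressed length: 14

14


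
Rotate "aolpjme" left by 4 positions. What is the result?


Input: "aolpjme", rotate left by 4
First 4 characters: "aolp"
Remaining characters: "jme"
Concatenate remaining + first: "jme" + "aolp" = "jmeaolp"

jmeaolp


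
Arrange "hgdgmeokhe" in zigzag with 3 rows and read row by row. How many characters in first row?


Zigzag "hgdgmeokhe" into 3 rows:
Placing characters:
  'h' => row 0
  'g' => row 1
  'd' => row 2
  'g' => row 1
  'm' => row 0
  'e' => row 1
  'o' => row 2
  'k' => row 1
  'h' => row 0
  'e' => row 1
Rows:
  Row 0: "hmh"
  Row 1: "ggeke"
  Row 2: "do"
First row length: 3

3


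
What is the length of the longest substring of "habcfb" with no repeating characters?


Input: "habcfb"
Sliding window (track last position of each char):
  Position 0 ('h'): window [0,0] length 1 -- new best
  Position 1 ('a'): window [0,1] length 2 -- new best
  Position 2 ('b'): window [0,2] length 3 -- new best
  Position 3 ('c'): window [0,3] length 4 -- new best
  Position 4 ('f'): window [0,4] length 5 -- new best
  Position 5 ('b'): repeat (last at 2), move window start to 3
  Position 5 ('b'): window [3,5] length 3
Longest substring with no repeats: "habcf" with length 5

5


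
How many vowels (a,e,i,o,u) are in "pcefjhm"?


Input: pcefjhm
Checking each character:
  'p' at position 0: consonant
  'c' at position 1: consonant
  'e' at position 2: vowel (running total: 1)
  'f' at position 3: consonant
  'j' at position 4: consonant
  'h' at position 5: consonant
  'm' at position 6: consonant
Total vowels: 1

1


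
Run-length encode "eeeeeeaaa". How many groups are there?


Input: eeeeeeaaa
Scanning for consecutive runs:
  Group 1: 'e' x 6 (positions 0-5)
  Group 2: 'a' x 3 (positions 6-8)
Total groups: 2

2


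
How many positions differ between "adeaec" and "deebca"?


Comparing "adeaec" and "deebca" position by position:
  Position 0: 'a' vs 'd' => DIFFER
  Position 1: 'd' vs 'e' => DIFFER
  Position 2: 'e' vs 'e' => same
  Position 3: 'a' vs 'b' => DIFFER
  Position 4: 'e' vs 'c' => DIFFER
  Position 5: 'c' vs 'a' => DIFFER
Positions that differ: 5

5


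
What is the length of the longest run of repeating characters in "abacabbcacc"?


Input: "abacabbcacc"
Scanning for longest run:
  Position 1 ('b'): new char, reset run to 1
  Position 2 ('a'): new char, reset run to 1
  Position 3 ('c'): new char, reset run to 1
  Position 4 ('a'): new char, reset run to 1
  Position 5 ('b'): new char, reset run to 1
  Position 6 ('b'): continues run of 'b', length=2
  Position 7 ('c'): new char, reset run to 1
  Position 8 ('a'): new char, reset run to 1
  Position 9 ('c'): new char, reset run to 1
  Position 10 ('c'): continues run of 'c', length=2
Longest run: 'b' with length 2

2


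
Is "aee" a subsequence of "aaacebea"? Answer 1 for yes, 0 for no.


Check if "aee" is a subsequence of "aaacebea"
Greedy scan:
  Position 0 ('a'): matches sub[0] = 'a'
  Position 1 ('a'): no match needed
  Position 2 ('a'): no match needed
  Position 3 ('c'): no match needed
  Position 4 ('e'): matches sub[1] = 'e'
  Position 5 ('b'): no match needed
  Position 6 ('e'): matches sub[2] = 'e'
  Position 7 ('a'): no match needed
All 3 characters matched => is a subsequence

1


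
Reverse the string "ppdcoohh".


Input: ppdcoohh
Reading characters right to left:
  Position 7: 'h'
  Position 6: 'h'
  Position 5: 'o'
  Position 4: 'o'
  Position 3: 'c'
  Position 2: 'd'
  Position 1: 'p'
  Position 0: 'p'
Reversed: hhoocdpp

hhoocdpp


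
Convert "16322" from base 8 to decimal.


Input: "16322" in base 8
Positional expansion:
  Digit '1' (value 1) x 8^4 = 4096
  Digit '6' (value 6) x 8^3 = 3072
  Digit '3' (value 3) x 8^2 = 192
  Digit '2' (value 2) x 8^1 = 16
  Digit '2' (value 2) x 8^0 = 2
Sum = 7378

7378


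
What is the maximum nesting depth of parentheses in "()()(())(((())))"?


Input: "()()(())(((())))"
Tracking depth:
  Position 0 '(': depth becomes 1
  Position 1 ')': depth becomes 0
  Position 2 '(': depth becomes 1
  Position 3 ')': depth becomes 0
  Position 4 '(': depth becomes 1
  Position 5 '(': depth becomes 2
  Position 6 ')': depth becomes 1
  Position 7 ')': depth becomes 0
  Position 8 '(': depth becomes 1
  Position 9 '(': depth becomes 2
  Position 10 '(': depth becomes 3
  Position 11 '(': depth becomes 4
  Position 12 ')': depth becomes 3
  Position 13 ')': depth becomes 2
  Position 14 ')': depth becomes 1
  Position 15 ')': depth becomes 0
Maximum depth reached: 4

4


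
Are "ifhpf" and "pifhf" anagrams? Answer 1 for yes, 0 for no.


Strings: "ifhpf", "pifhf"
Sorted first:  ffhip
Sorted second: ffhip
Sorted forms match => anagrams

1


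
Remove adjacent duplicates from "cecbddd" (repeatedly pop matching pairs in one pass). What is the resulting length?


Input: cecbddd
Stack-based adjacent duplicate removal:
  Read 'c': push. Stack: c
  Read 'e': push. Stack: ce
  Read 'c': push. Stack: cec
  Read 'b': push. Stack: cecb
  Read 'd': push. Stack: cecbd
  Read 'd': matches stack top 'd' => pop. Stack: cecb
  Read 'd': push. Stack: cecbd
Final stack: "cecbd" (length 5)

5


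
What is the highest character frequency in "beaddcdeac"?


Input: beaddcdeac
Character counts:
  'a': 2
  'b': 1
  'c': 2
  'd': 3
  'e': 2
Maximum frequency: 3

3


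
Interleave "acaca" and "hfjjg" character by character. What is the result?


Interleaving "acaca" and "hfjjg":
  Position 0: 'a' from first, 'h' from second => "ah"
  Position 1: 'c' from first, 'f' from second => "cf"
  Position 2: 'a' from first, 'j' from second => "aj"
  Position 3: 'c' from first, 'j' from second => "cj"
  Position 4: 'a' from first, 'g' from second => "ag"
Result: ahcfajcjag

ahcfajcjag


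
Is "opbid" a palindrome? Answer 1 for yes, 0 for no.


Input: opbid
Reversed: dibpo
  Compare pos 0 ('o') with pos 4 ('d'): MISMATCH
  Compare pos 1 ('p') with pos 3 ('i'): MISMATCH
Result: not a palindrome

0


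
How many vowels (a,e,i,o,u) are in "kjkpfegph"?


Input: kjkpfegph
Checking each character:
  'k' at position 0: consonant
  'j' at position 1: consonant
  'k' at position 2: consonant
  'p' at position 3: consonant
  'f' at position 4: consonant
  'e' at position 5: vowel (running total: 1)
  'g' at position 6: consonant
  'p' at position 7: consonant
  'h' at position 8: consonant
Total vowels: 1

1


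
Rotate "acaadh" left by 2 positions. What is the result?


Input: "acaadh", rotate left by 2
First 2 characters: "ac"
Remaining characters: "aadh"
Concatenate remaining + first: "aadh" + "ac" = "aadhac"

aadhac


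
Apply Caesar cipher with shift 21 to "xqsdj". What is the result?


Caesar cipher: shift "xqsdj" by 21
  'x' (pos 23) + 21 = pos 18 = 's'
  'q' (pos 16) + 21 = pos 11 = 'l'
  's' (pos 18) + 21 = pos 13 = 'n'
  'd' (pos 3) + 21 = pos 24 = 'y'
  'j' (pos 9) + 21 = pos 4 = 'e'
Result: slnye

slnye


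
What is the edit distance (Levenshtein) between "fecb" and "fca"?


Computing edit distance: "fecb" -> "fca"
DP table:
           f    c    a
      0    1    2    3
  f   1    0    1    2
  e   2    1    1    2
  c   3    2    1    2
  b   4    3    2    2
Edit distance = dp[4][3] = 2

2


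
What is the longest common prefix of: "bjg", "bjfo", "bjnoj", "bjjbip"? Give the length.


Words: bjg, bjfo, bjnoj, bjjbip
  Position 0: all 'b' => match
  Position 1: all 'j' => match
  Position 2: ('g', 'f', 'n', 'j') => mismatch, stop
LCP = "bj" (length 2)

2


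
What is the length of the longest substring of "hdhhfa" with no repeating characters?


Input: "hdhhfa"
Sliding window (track last position of each char):
  Position 0 ('h'): window [0,0] length 1 -- new best
  Position 1 ('d'): window [0,1] length 2 -- new best
  Position 2 ('h'): repeat (last at 0), move window start to 1
  Position 2 ('h'): window [1,2] length 2
  Position 3 ('h'): repeat (last at 2), move window start to 3
  Position 3 ('h'): window [3,3] length 1
  Position 4 ('f'): window [3,4] length 2
  Position 5 ('a'): window [3,5] length 3 -- new best
Longest substring with no repeats: "hfa" with length 3

3


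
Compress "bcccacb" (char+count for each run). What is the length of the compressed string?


Input: bcccacb
Runs:
  'b' x 1 => "b1"
  'c' x 3 => "c3"
  'a' x 1 => "a1"
  'c' x 1 => "c1"
  'b' x 1 => "b1"
Compressed: "b1c3a1c1b1"
Compressed length: 10

10
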